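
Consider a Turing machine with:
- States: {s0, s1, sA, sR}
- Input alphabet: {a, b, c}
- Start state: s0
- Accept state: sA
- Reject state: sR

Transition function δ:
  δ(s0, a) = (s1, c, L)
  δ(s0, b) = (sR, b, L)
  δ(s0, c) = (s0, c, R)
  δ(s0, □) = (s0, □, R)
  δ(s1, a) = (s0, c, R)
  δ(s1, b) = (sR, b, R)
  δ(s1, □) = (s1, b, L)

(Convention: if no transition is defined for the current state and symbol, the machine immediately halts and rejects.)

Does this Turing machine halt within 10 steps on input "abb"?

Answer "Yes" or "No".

Execution trace:
Initial: [s0]abb
Step 1: δ(s0, a) = (s1, c, L) → [s1]□cbb
Step 2: δ(s1, □) = (s1, b, L) → [s1]□bcbb
Step 3: δ(s1, □) = (s1, b, L) → [s1]□bbcbb
Step 4: δ(s1, □) = (s1, b, L) → [s1]□bbbcbb
Step 5: δ(s1, □) = (s1, b, L) → [s1]□bbbbcbb
Step 6: δ(s1, □) = (s1, b, L) → [s1]□bbbbbcbb
Step 7: δ(s1, □) = (s1, b, L) → [s1]□bbbbbbcbb
Step 8: δ(s1, □) = (s1, b, L) → [s1]□bbbbbbbcbb
Step 9: δ(s1, □) = (s1, b, L) → [s1]□bbbbbbbbcbb
Step 10: δ(s1, □) = (s1, b, L) → [s1]□bbbbbbbbbcbb

The machine has not reached a halting state after 10 steps.
The machine did not halt within the 10-step bound.

Answer: No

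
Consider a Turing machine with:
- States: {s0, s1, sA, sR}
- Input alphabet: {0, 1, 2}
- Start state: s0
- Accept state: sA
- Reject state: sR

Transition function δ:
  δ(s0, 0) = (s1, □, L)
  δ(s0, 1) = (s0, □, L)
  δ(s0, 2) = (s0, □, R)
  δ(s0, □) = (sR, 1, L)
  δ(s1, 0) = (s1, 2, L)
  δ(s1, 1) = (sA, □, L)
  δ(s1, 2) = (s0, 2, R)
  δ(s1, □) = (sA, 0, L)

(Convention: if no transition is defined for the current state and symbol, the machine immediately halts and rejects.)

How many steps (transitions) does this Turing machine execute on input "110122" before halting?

Execution trace:
Initial: [s0]110122
Step 1: δ(s0, 1) = (s0, □, L) → [s0]□□10122
Step 2: δ(s0, □) = (sR, 1, L) → [sR]□1□10122

The machine reaches the reject state sR and halts.

The machine executed 2 steps before halting.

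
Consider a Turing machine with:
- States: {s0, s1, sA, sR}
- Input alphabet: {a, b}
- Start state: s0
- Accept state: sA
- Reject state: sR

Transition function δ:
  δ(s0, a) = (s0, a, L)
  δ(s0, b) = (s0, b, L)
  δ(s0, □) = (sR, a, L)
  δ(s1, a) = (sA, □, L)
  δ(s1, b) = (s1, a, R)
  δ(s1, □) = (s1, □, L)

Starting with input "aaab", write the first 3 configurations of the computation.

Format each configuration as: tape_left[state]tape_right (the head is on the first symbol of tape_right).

Transitions applied:
Step 1: δ(s0, a) = (s0, a, L)
Step 2: δ(s0, □) = (sR, a, L)

The first 3 configurations are:
[s0]aaab ⊢ [s0]□aaab ⊢ [sR]□aaaab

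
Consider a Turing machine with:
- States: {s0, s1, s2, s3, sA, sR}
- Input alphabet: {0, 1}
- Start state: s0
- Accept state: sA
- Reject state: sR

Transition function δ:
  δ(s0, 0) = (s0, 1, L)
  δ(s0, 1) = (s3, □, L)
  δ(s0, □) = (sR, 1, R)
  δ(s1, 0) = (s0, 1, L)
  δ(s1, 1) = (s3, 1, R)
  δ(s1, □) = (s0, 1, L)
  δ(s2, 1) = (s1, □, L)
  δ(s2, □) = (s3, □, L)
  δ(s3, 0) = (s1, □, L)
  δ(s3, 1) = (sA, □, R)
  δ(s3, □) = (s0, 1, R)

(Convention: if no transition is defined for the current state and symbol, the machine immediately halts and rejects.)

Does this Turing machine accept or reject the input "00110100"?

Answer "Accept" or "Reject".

Execution trace:
Initial: [s0]00110100
Step 1: δ(s0, 0) = (s0, 1, L) → [s0]□10110100
Step 2: δ(s0, □) = (sR, 1, R) → 1[sR]10110100

The machine reaches the reject state sR and halts.

Answer: Reject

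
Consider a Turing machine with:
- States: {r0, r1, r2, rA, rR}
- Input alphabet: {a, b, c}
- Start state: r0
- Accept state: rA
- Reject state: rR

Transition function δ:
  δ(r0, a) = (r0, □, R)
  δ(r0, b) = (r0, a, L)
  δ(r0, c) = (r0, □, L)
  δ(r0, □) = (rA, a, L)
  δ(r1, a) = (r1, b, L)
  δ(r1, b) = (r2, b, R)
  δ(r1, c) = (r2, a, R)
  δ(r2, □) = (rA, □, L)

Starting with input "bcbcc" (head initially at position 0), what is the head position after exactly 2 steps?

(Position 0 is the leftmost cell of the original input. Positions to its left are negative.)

Execution trace (head position shown):
Step 0: [r0]bcbcc  (head at position 0)
Step 1: move left → [r0]□acbcc  (head at position -1)
Step 2: move left → [rA]□aacbcc  (head at position -2)

After 2 steps, the head is at position -2.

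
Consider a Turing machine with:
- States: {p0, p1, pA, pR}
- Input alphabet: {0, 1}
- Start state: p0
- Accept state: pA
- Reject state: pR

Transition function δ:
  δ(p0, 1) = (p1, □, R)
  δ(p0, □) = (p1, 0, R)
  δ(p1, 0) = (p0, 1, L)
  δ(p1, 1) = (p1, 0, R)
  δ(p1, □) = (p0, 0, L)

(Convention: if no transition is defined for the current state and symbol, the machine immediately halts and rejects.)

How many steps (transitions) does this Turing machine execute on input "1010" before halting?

Execution trace:
Initial: [p0]1010
Step 1: δ(p0, 1) = (p1, □, R) → □[p1]010
Step 2: δ(p1, 0) = (p0, 1, L) → [p0]□110
Step 3: δ(p0, □) = (p1, 0, R) → 0[p1]110
Step 4: δ(p1, 1) = (p1, 0, R) → 00[p1]10
Step 5: δ(p1, 1) = (p1, 0, R) → 000[p1]0
Step 6: δ(p1, 0) = (p0, 1, L) → 00[p0]01

No transition is defined for δ(p0, 0). By convention the machine halts and rejects.

The machine executed 6 steps before halting.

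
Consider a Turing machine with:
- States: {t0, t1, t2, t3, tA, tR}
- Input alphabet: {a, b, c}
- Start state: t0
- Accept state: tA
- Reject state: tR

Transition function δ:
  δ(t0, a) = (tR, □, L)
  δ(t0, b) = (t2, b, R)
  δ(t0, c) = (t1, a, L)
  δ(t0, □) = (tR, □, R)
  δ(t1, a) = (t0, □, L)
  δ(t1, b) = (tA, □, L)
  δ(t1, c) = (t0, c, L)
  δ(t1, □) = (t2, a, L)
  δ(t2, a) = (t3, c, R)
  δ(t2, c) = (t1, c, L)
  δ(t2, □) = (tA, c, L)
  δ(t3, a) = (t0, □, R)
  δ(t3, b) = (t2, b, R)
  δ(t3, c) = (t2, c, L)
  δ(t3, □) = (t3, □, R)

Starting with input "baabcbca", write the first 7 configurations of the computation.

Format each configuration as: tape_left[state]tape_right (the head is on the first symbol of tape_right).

Transitions applied:
Step 1: δ(t0, b) = (t2, b, R)
Step 2: δ(t2, a) = (t3, c, R)
Step 3: δ(t3, a) = (t0, □, R)
Step 4: δ(t0, b) = (t2, b, R)
Step 5: δ(t2, c) = (t1, c, L)
Step 6: δ(t1, b) = (tA, □, L)

The first 7 configurations are:
[t0]baabcbca ⊢ b[t2]aabcbca ⊢ bc[t3]abcbca ⊢ bc□[t0]bcbca ⊢ bc□b[t2]cbca ⊢ bc□[t1]bcbca ⊢ bc[tA]□□cbca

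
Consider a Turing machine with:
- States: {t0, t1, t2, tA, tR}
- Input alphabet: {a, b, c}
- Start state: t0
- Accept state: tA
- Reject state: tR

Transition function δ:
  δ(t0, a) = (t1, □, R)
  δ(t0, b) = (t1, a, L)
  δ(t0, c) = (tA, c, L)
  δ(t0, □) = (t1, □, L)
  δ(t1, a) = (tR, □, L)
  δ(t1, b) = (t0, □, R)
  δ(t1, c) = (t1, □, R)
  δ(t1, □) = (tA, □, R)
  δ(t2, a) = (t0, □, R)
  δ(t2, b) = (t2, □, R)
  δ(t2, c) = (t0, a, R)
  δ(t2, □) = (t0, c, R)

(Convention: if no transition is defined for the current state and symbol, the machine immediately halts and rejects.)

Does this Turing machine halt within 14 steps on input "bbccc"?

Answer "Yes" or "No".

Execution trace:
Initial: [t0]bbccc
Step 1: δ(t0, b) = (t1, a, L) → [t1]□abccc
Step 2: δ(t1, □) = (tA, □, R) → □[tA]abccc

The machine reaches the accept state tA and halts.
The machine halted after 2 steps (within the 14-step bound).

Answer: Yes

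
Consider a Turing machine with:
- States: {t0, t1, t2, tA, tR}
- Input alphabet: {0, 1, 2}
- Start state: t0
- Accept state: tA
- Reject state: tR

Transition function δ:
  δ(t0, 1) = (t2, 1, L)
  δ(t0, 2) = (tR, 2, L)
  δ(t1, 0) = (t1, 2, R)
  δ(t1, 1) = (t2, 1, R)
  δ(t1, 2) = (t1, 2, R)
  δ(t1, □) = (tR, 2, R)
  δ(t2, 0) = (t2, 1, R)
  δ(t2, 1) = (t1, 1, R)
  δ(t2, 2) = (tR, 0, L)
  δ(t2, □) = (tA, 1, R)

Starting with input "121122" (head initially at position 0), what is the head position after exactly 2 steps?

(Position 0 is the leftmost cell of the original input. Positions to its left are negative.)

Execution trace (head position shown):
Step 0: [t0]121122  (head at position 0)
Step 1: move left → [t2]□121122  (head at position -1)
Step 2: move right → 1[tA]121122  (head at position 0)

After 2 steps, the head is at position 0.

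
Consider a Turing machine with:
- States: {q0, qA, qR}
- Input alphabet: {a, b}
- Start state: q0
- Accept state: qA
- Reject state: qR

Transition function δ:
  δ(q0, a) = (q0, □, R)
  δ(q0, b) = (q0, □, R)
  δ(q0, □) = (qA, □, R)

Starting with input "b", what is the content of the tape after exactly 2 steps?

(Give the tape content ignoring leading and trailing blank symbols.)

Execution trace:
Initial: [q0]b
Step 1: δ(q0, b) = (q0, □, R) → □[q0]□
Step 2: δ(q0, □) = (qA, □, R) → □□[qA]□

The machine reaches the accept state qA and halts.

After 2 steps, the tape (ignoring leading/trailing blanks) is: □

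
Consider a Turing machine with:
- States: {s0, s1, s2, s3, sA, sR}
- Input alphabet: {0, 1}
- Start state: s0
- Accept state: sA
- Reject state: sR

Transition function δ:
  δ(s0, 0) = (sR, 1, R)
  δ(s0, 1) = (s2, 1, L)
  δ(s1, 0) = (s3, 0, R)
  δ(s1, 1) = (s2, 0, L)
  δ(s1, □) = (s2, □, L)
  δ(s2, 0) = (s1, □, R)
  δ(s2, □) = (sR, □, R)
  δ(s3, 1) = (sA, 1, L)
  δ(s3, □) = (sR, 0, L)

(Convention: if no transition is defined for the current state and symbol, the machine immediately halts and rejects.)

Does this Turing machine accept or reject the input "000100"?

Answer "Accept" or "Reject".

Execution trace:
Initial: [s0]000100
Step 1: δ(s0, 0) = (sR, 1, R) → 1[sR]00100

The machine reaches the reject state sR and halts.

Answer: Reject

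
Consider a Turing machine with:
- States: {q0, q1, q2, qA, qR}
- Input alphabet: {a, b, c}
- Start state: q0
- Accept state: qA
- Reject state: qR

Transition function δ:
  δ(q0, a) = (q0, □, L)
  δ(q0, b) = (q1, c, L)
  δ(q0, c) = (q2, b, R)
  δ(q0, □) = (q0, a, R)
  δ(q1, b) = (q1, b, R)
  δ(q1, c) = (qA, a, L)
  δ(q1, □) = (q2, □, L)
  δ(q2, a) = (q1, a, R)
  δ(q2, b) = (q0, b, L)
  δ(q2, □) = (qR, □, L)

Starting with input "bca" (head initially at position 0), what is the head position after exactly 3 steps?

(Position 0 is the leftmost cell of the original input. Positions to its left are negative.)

Execution trace (head position shown):
Step 0: [q0]bca  (head at position 0)
Step 1: move left → [q1]□cca  (head at position -1)
Step 2: move left → [q2]□□cca  (head at position -2)
Step 3: move left → [qR]□□□cca  (head at position -3)

After 3 steps, the head is at position -3.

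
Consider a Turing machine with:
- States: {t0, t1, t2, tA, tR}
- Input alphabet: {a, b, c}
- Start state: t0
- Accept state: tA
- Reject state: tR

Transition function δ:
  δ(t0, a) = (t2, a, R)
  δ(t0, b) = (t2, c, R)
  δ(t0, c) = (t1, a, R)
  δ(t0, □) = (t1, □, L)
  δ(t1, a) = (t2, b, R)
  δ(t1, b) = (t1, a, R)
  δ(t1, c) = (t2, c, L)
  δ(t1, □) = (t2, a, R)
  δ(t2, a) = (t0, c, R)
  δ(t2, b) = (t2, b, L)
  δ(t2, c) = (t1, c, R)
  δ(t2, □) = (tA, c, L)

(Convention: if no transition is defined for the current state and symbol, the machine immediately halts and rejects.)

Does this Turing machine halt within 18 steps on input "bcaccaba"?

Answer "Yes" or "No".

Execution trace:
Initial: [t0]bcaccaba
Step 1: δ(t0, b) = (t2, c, R) → c[t2]caccaba
Step 2: δ(t2, c) = (t1, c, R) → cc[t1]accaba
Step 3: δ(t1, a) = (t2, b, R) → ccb[t2]ccaba
Step 4: δ(t2, c) = (t1, c, R) → ccbc[t1]caba
Step 5: δ(t1, c) = (t2, c, L) → ccb[t2]ccaba
Step 6: δ(t2, c) = (t1, c, R) → ccbc[t1]caba
Step 7: δ(t1, c) = (t2, c, L) → ccb[t2]ccaba
Step 8: δ(t2, c) = (t1, c, R) → ccbc[t1]caba
Step 9: δ(t1, c) = (t2, c, L) → ccb[t2]ccaba
Step 10: δ(t2, c) = (t1, c, R) → ccbc[t1]caba
Step 11: δ(t1, c) = (t2, c, L) → ccb[t2]ccaba
Step 12: δ(t2, c) = (t1, c, R) → ccbc[t1]caba
Step 13: δ(t1, c) = (t2, c, L) → ccb[t2]ccaba
Step 14: δ(t2, c) = (t1, c, R) → ccbc[t1]caba
Step 15: δ(t1, c) = (t2, c, L) → ccb[t2]ccaba
Step 16: δ(t2, c) = (t1, c, R) → ccbc[t1]caba
Step 17: δ(t1, c) = (t2, c, L) → ccb[t2]ccaba
Step 18: δ(t2, c) = (t1, c, R) → ccbc[t1]caba

The machine has not reached a halting state after 18 steps.
The machine did not halt within the 18-step bound.

Answer: No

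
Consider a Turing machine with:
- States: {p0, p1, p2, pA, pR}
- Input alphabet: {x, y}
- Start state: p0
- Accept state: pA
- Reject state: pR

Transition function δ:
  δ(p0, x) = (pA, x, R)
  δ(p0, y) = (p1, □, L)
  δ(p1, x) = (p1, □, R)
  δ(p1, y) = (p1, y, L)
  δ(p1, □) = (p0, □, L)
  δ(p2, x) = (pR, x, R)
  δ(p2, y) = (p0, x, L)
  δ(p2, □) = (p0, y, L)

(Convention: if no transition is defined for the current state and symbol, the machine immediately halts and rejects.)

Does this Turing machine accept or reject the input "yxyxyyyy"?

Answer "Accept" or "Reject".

Execution trace:
Initial: [p0]yxyxyyyy
Step 1: δ(p0, y) = (p1, □, L) → [p1]□□xyxyyyy
Step 2: δ(p1, □) = (p0, □, L) → [p0]□□□xyxyyyy

No transition is defined for δ(p0, □). By convention the machine halts and rejects.

Answer: Reject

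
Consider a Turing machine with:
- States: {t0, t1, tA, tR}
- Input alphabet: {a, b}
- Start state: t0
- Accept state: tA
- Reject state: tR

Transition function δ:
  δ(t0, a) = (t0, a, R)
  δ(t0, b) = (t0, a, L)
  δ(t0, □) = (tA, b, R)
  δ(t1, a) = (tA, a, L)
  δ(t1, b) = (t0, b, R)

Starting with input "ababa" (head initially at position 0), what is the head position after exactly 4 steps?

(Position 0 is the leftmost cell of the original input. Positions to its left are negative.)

Execution trace (head position shown):
Step 0: [t0]ababa  (head at position 0)
Step 1: move right → a[t0]baba  (head at position 1)
Step 2: move left → [t0]aaaba  (head at position 0)
Step 3: move right → a[t0]aaba  (head at position 1)
Step 4: move right → aa[t0]aba  (head at position 2)

After 4 steps, the head is at position 2.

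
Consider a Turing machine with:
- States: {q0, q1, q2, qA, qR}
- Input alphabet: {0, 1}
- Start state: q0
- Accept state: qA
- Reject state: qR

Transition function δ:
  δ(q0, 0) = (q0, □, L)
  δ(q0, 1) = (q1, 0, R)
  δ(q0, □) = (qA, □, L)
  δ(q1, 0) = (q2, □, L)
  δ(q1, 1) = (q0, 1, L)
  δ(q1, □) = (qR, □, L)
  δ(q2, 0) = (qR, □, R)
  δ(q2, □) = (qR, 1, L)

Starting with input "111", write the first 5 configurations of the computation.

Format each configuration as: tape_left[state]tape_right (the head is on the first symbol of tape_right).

Transitions applied:
Step 1: δ(q0, 1) = (q1, 0, R)
Step 2: δ(q1, 1) = (q0, 1, L)
Step 3: δ(q0, 0) = (q0, □, L)
Step 4: δ(q0, □) = (qA, □, L)

The first 5 configurations are:
[q0]111 ⊢ 0[q1]11 ⊢ [q0]011 ⊢ [q0]□□11 ⊢ [qA]□□□11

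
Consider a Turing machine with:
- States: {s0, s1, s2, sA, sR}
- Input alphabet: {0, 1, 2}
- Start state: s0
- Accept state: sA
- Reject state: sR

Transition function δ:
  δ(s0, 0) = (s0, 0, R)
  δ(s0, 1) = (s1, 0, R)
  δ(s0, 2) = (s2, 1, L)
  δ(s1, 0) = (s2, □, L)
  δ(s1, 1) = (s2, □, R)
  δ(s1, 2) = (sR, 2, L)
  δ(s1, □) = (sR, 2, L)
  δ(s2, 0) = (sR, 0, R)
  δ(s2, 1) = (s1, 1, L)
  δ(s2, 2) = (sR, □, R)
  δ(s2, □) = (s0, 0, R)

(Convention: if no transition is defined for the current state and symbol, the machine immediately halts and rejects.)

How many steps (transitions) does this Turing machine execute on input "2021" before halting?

Execution trace:
Initial: [s0]2021
Step 1: δ(s0, 2) = (s2, 1, L) → [s2]□1021
Step 2: δ(s2, □) = (s0, 0, R) → 0[s0]1021
Step 3: δ(s0, 1) = (s1, 0, R) → 00[s1]021
Step 4: δ(s1, 0) = (s2, □, L) → 0[s2]0□21
Step 5: δ(s2, 0) = (sR, 0, R) → 00[sR]□21

The machine reaches the reject state sR and halts.

The machine executed 5 steps before halting.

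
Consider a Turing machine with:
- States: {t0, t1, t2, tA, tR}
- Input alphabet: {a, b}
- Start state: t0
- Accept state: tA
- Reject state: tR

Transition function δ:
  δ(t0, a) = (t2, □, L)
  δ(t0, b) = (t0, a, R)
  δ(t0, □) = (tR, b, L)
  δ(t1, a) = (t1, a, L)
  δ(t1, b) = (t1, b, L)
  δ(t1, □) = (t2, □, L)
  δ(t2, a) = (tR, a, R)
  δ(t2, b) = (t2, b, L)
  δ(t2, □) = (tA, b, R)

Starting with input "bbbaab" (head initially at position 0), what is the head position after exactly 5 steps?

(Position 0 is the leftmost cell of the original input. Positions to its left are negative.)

Execution trace (head position shown):
Step 0: [t0]bbbaab  (head at position 0)
Step 1: move right → a[t0]bbaab  (head at position 1)
Step 2: move right → aa[t0]baab  (head at position 2)
Step 3: move right → aaa[t0]aab  (head at position 3)
Step 4: move left → aa[t2]a□ab  (head at position 2)
Step 5: move right → aaa[tR]□ab  (head at position 3)

After 5 steps, the head is at position 3.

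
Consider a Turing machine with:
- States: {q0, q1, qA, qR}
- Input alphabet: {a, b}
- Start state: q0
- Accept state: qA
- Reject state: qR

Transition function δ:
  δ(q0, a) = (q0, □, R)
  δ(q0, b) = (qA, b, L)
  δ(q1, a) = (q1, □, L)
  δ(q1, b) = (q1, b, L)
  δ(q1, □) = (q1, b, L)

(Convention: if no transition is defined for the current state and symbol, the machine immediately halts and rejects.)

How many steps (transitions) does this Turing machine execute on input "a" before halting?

Execution trace:
Initial: [q0]a
Step 1: δ(q0, a) = (q0, □, R) → □[q0]□

No transition is defined for δ(q0, □). By convention the machine halts and rejects.

The machine executed 1 step before halting.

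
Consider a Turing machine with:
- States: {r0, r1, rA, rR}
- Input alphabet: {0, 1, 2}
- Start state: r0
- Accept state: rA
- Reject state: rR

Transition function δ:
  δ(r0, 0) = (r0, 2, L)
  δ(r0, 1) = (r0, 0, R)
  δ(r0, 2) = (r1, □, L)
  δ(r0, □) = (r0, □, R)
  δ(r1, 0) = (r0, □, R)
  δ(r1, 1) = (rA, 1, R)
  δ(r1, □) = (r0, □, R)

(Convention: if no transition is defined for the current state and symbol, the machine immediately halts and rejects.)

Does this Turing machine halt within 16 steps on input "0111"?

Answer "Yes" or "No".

Execution trace:
Initial: [r0]0111
Step 1: δ(r0, 0) = (r0, 2, L) → [r0]□2111
Step 2: δ(r0, □) = (r0, □, R) → □[r0]2111
Step 3: δ(r0, 2) = (r1, □, L) → [r1]□□111
Step 4: δ(r1, □) = (r0, □, R) → □[r0]□111
Step 5: δ(r0, □) = (r0, □, R) → □□[r0]111
Step 6: δ(r0, 1) = (r0, 0, R) → □□0[r0]11
Step 7: δ(r0, 1) = (r0, 0, R) → □□00[r0]1
Step 8: δ(r0, 1) = (r0, 0, R) → □□000[r0]□
Step 9: δ(r0, □) = (r0, □, R) → □□000□[r0]□
Step 10: δ(r0, □) = (r0, □, R) → □□000□□[r0]□
Step 11: δ(r0, □) = (r0, □, R) → □□000□□□[r0]□
Step 12: δ(r0, □) = (r0, □, R) → □□000□□□□[r0]□
Step 13: δ(r0, □) = (r0, □, R) → □□000□□□□□[r0]□
Step 14: δ(r0, □) = (r0, □, R) → □□000□□□□□□[r0]□
Step 15: δ(r0, □) = (r0, □, R) → □□000□□□□□□□[r0]□
Step 16: δ(r0, □) = (r0, □, R) → □□000□□□□□□□□[r0]□

The machine has not reached a halting state after 16 steps.
The machine did not halt within the 16-step bound.

Answer: No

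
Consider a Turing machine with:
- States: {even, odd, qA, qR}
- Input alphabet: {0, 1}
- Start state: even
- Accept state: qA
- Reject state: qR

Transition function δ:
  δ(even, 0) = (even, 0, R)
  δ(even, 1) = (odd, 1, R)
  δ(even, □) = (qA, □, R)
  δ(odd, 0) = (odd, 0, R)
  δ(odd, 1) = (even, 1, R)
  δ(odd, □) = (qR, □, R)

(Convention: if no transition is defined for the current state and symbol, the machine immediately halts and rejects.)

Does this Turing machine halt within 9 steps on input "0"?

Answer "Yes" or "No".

Execution trace:
Initial: [even]0
Step 1: δ(even, 0) = (even, 0, R) → 0[even]□
Step 2: δ(even, □) = (qA, □, R) → 0□[qA]□

The machine reaches the accept state qA and halts.
The machine halted after 2 steps (within the 9-step bound).

Answer: Yes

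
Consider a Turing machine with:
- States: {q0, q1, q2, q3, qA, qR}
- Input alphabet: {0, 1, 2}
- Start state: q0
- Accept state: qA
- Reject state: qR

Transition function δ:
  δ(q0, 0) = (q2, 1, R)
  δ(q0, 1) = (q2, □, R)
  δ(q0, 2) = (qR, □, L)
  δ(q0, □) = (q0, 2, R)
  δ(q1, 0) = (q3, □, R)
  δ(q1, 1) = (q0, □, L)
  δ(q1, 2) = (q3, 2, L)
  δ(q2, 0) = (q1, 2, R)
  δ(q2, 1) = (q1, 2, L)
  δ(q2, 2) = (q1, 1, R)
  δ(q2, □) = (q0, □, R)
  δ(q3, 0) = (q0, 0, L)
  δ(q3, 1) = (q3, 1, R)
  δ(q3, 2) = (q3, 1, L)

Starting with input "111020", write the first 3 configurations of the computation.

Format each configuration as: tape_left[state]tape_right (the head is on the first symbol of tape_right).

Transitions applied:
Step 1: δ(q0, 1) = (q2, □, R)
Step 2: δ(q2, 1) = (q1, 2, L)

The first 3 configurations are:
[q0]111020 ⊢ □[q2]11020 ⊢ [q1]□21020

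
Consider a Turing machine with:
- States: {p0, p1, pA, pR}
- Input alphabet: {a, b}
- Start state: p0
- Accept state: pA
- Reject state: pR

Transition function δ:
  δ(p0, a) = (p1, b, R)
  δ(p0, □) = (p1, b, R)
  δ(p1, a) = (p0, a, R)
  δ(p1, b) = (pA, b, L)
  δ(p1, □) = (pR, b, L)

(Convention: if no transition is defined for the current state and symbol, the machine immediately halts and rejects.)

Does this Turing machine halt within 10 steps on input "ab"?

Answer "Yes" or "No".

Execution trace:
Initial: [p0]ab
Step 1: δ(p0, a) = (p1, b, R) → b[p1]b
Step 2: δ(p1, b) = (pA, b, L) → [pA]bb

The machine reaches the accept state pA and halts.
The machine halted after 2 steps (within the 10-step bound).

Answer: Yes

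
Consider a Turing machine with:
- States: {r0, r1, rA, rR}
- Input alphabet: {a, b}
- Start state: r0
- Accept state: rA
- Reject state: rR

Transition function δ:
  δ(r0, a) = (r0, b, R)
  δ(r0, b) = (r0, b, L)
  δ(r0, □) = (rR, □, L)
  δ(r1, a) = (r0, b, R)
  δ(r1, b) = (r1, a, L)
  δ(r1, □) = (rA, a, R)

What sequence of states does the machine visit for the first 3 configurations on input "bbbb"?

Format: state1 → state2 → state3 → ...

Execution trace:
Initial: [r0]bbbb
Step 1: δ(r0, b) = (r0, b, L) → [r0]□bbbb
Step 2: δ(r0, □) = (rR, □, L) → [rR]□□bbbb

The machine reaches the reject state rR and halts.

State sequence: r0 → r0 → rR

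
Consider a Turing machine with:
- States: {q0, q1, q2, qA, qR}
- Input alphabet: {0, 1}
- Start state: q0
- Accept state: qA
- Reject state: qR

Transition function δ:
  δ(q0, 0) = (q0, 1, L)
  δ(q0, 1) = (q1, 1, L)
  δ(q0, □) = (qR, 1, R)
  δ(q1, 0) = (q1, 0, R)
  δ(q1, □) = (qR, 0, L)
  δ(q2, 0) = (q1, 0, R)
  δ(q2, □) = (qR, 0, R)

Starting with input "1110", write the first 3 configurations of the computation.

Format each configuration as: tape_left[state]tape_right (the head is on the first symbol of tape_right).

Transitions applied:
Step 1: δ(q0, 1) = (q1, 1, L)
Step 2: δ(q1, □) = (qR, 0, L)

The first 3 configurations are:
[q0]1110 ⊢ [q1]□1110 ⊢ [qR]□01110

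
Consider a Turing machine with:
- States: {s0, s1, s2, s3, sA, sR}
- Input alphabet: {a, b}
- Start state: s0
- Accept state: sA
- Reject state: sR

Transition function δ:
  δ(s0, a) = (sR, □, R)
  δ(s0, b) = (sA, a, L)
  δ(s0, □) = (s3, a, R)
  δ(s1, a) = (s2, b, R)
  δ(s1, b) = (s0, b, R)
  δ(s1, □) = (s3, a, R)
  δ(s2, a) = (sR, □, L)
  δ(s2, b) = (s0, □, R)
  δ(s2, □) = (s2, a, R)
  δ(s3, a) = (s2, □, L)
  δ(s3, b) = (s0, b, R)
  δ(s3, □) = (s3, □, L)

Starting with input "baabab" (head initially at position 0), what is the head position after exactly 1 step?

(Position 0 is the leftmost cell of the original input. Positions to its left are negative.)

Execution trace (head position shown):
Step 0: [s0]baabab  (head at position 0)
Step 1: move left → [sA]□aaabab  (head at position -1)

After 1 step, the head is at position -1.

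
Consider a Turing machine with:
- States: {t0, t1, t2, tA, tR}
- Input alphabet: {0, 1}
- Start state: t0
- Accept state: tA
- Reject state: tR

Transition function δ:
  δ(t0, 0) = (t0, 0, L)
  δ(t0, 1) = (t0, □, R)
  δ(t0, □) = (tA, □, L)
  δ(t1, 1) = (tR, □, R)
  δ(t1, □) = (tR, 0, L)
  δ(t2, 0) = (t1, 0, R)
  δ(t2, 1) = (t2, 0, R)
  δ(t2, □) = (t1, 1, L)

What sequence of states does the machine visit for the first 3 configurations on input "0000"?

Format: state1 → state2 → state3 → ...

Execution trace:
Initial: [t0]0000
Step 1: δ(t0, 0) = (t0, 0, L) → [t0]□0000
Step 2: δ(t0, □) = (tA, □, L) → [tA]□□0000

The machine reaches the accept state tA and halts.

State sequence: t0 → t0 → tA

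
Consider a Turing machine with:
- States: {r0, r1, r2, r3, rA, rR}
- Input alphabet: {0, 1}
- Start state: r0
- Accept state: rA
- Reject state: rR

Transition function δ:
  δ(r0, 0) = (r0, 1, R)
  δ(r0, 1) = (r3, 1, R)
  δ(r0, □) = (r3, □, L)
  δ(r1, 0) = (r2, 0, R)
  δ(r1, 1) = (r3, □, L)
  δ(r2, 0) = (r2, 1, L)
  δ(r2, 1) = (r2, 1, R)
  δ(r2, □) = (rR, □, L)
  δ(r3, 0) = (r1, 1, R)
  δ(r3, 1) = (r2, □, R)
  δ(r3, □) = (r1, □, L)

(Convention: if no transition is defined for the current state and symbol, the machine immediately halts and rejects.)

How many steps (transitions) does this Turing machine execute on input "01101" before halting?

Execution trace:
Initial: [r0]01101
Step 1: δ(r0, 0) = (r0, 1, R) → 1[r0]1101
Step 2: δ(r0, 1) = (r3, 1, R) → 11[r3]101
Step 3: δ(r3, 1) = (r2, □, R) → 11□[r2]01
Step 4: δ(r2, 0) = (r2, 1, L) → 11[r2]□11
Step 5: δ(r2, □) = (rR, □, L) → 1[rR]1□11

The machine reaches the reject state rR and halts.

The machine executed 5 steps before halting.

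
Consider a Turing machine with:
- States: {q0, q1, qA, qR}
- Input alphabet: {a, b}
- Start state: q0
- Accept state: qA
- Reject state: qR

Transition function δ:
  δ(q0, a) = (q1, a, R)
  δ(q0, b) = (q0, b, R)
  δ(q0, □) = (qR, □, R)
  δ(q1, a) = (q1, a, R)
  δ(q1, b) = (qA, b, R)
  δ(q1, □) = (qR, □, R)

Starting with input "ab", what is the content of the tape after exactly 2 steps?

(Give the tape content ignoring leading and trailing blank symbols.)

Execution trace:
Initial: [q0]ab
Step 1: δ(q0, a) = (q1, a, R) → a[q1]b
Step 2: δ(q1, b) = (qA, b, R) → ab[qA]□

The machine reaches the accept state qA and halts.

After 2 steps, the tape (ignoring leading/trailing blanks) is: ab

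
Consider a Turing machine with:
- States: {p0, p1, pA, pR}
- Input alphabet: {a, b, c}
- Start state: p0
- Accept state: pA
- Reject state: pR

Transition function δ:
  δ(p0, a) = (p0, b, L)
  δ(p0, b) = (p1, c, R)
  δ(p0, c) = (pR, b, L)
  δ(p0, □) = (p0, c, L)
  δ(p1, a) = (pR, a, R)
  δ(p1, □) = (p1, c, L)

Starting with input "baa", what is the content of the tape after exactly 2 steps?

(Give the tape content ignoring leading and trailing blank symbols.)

Execution trace:
Initial: [p0]baa
Step 1: δ(p0, b) = (p1, c, R) → c[p1]aa
Step 2: δ(p1, a) = (pR, a, R) → ca[pR]a

The machine reaches the reject state pR and halts.

After 2 steps, the tape (ignoring leading/trailing blanks) is: caa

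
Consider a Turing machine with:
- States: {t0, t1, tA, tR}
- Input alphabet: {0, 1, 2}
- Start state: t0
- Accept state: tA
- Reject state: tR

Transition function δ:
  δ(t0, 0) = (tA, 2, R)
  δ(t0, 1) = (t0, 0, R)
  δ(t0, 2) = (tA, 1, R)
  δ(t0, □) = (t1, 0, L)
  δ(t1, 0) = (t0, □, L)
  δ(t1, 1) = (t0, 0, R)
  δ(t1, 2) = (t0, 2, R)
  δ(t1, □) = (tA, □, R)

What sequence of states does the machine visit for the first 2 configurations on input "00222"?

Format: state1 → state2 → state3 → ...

Execution trace:
Initial: [t0]00222
Step 1: δ(t0, 0) = (tA, 2, R) → 2[tA]0222

The machine reaches the accept state tA and halts.

State sequence: t0 → tA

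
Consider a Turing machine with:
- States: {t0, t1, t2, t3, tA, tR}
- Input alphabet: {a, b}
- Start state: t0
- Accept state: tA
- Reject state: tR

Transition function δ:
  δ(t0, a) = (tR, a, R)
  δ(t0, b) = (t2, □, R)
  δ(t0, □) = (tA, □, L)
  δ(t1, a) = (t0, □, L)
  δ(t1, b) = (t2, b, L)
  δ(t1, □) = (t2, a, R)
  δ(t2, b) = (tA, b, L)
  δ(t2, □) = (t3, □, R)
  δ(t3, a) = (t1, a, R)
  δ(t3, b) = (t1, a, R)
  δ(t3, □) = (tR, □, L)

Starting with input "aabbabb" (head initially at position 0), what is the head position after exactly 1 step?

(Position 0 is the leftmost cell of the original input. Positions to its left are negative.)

Execution trace (head position shown):
Step 0: [t0]aabbabb  (head at position 0)
Step 1: move right → a[tR]abbabb  (head at position 1)

After 1 step, the head is at position 1.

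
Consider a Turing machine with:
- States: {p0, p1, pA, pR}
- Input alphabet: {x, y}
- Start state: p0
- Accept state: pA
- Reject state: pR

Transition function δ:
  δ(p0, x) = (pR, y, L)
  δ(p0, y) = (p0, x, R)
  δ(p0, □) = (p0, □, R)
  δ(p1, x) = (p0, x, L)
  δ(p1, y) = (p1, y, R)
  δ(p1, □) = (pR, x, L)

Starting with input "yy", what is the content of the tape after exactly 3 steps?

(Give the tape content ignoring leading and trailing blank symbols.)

Execution trace:
Initial: [p0]yy
Step 1: δ(p0, y) = (p0, x, R) → x[p0]y
Step 2: δ(p0, y) = (p0, x, R) → xx[p0]□
Step 3: δ(p0, □) = (p0, □, R) → xx□[p0]□

After 3 steps, the tape (ignoring leading/trailing blanks) is: xx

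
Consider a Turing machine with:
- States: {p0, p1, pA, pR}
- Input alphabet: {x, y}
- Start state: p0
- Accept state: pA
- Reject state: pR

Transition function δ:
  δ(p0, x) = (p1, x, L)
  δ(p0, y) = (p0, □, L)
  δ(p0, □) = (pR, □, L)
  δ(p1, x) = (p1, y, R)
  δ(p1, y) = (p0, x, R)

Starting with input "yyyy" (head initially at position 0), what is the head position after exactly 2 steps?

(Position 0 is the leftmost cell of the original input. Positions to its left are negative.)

Execution trace (head position shown):
Step 0: [p0]yyyy  (head at position 0)
Step 1: move left → [p0]□□yyy  (head at position -1)
Step 2: move left → [pR]□□□yyy  (head at position -2)

After 2 steps, the head is at position -2.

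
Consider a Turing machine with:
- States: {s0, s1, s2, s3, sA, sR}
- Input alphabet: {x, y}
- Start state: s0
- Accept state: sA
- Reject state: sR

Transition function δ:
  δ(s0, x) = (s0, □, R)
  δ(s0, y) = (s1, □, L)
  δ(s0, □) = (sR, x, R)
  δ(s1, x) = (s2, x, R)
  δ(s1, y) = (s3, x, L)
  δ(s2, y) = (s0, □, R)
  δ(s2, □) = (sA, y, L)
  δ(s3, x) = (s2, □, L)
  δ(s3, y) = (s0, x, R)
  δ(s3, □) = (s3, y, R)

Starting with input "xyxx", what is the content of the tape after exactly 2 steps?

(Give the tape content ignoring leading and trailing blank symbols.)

Execution trace:
Initial: [s0]xyxx
Step 1: δ(s0, x) = (s0, □, R) → □[s0]yxx
Step 2: δ(s0, y) = (s1, □, L) → [s1]□□xx

No transition is defined for δ(s1, □). By convention the machine halts and rejects.

After 2 steps, the tape (ignoring leading/trailing blanks) is: xx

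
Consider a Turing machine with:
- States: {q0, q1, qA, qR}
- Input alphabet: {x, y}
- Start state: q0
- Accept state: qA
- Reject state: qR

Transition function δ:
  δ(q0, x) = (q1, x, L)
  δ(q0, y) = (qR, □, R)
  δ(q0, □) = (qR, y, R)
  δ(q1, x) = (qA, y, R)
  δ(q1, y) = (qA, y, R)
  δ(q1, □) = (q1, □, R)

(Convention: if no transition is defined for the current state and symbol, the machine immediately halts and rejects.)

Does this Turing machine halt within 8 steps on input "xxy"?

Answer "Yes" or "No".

Execution trace:
Initial: [q0]xxy
Step 1: δ(q0, x) = (q1, x, L) → [q1]□xxy
Step 2: δ(q1, □) = (q1, □, R) → □[q1]xxy
Step 3: δ(q1, x) = (qA, y, R) → □y[qA]xy

The machine reaches the accept state qA and halts.
The machine halted after 3 steps (within the 8-step bound).

Answer: Yes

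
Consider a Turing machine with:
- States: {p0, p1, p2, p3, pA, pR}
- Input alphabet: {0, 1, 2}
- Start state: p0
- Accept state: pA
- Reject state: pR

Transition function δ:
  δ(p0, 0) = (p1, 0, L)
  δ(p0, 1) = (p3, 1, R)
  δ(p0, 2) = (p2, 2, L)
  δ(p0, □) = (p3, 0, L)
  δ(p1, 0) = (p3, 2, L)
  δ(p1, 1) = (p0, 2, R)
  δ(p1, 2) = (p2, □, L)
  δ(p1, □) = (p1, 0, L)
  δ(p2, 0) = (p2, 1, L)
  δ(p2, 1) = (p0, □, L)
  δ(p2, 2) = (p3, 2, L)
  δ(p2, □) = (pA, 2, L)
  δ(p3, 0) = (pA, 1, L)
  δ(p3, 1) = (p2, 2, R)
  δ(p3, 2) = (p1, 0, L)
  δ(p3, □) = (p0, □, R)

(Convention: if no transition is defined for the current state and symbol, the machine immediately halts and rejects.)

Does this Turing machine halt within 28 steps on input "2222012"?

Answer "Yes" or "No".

Execution trace:
Initial: [p0]2222012
Step 1: δ(p0, 2) = (p2, 2, L) → [p2]□2222012
Step 2: δ(p2, □) = (pA, 2, L) → [pA]□22222012

The machine reaches the accept state pA and halts.
The machine halted after 2 steps (within the 28-step bound).

Answer: Yes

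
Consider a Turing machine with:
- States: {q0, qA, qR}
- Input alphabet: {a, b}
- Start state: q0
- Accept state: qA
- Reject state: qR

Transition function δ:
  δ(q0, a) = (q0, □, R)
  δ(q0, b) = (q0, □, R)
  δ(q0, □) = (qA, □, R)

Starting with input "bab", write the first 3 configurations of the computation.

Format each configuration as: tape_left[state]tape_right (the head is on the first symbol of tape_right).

Transitions applied:
Step 1: δ(q0, b) = (q0, □, R)
Step 2: δ(q0, a) = (q0, □, R)

The first 3 configurations are:
[q0]bab ⊢ □[q0]ab ⊢ □□[q0]b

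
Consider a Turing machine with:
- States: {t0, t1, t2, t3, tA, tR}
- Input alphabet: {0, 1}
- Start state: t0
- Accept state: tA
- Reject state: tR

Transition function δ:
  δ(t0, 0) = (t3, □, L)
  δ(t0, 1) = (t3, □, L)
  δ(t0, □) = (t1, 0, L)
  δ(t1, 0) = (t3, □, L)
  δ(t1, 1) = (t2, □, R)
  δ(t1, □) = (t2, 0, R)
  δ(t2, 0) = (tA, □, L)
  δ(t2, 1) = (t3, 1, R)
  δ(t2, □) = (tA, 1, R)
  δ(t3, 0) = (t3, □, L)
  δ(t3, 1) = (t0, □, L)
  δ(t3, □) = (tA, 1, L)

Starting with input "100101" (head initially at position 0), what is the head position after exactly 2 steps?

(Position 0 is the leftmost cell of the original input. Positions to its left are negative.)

Execution trace (head position shown):
Step 0: [t0]100101  (head at position 0)
Step 1: move left → [t3]□□00101  (head at position -1)
Step 2: move left → [tA]□1□00101  (head at position -2)

After 2 steps, the head is at position -2.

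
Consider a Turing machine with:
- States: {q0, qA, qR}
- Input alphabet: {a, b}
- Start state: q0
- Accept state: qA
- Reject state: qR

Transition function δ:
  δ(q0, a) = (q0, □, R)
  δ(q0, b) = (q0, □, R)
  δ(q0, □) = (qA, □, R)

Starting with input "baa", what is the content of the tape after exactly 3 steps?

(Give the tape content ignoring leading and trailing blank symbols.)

Execution trace:
Initial: [q0]baa
Step 1: δ(q0, b) = (q0, □, R) → □[q0]aa
Step 2: δ(q0, a) = (q0, □, R) → □□[q0]a
Step 3: δ(q0, a) = (q0, □, R) → □□□[q0]□

After 3 steps, the tape (ignoring leading/trailing blanks) is: □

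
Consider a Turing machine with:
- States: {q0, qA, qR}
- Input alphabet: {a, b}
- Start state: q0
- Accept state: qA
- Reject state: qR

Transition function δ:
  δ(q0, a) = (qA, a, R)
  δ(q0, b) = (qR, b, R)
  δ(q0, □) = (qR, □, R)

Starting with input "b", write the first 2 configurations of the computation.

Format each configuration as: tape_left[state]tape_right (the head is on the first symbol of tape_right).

Transitions applied:
Step 1: δ(q0, b) = (qR, b, R)

The first 2 configurations are:
[q0]b ⊢ b[qR]□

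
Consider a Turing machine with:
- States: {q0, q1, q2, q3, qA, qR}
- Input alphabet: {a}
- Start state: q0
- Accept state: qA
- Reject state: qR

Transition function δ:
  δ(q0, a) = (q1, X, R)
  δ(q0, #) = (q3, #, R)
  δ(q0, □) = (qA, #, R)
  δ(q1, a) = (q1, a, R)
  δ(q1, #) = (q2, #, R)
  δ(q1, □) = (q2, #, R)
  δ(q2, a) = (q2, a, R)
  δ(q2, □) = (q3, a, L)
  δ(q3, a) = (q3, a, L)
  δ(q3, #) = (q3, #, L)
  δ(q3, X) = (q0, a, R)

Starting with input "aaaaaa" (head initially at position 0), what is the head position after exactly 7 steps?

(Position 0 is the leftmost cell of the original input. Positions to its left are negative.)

Execution trace (head position shown):
Step 0: [q0]aaaaaa  (head at position 0)
Step 1: move right → X[q1]aaaaa  (head at position 1)
Step 2: move right → Xa[q1]aaaa  (head at position 2)
Step 3: move right → Xaa[q1]aaa  (head at position 3)
Step 4: move right → Xaaa[q1]aa  (head at position 4)
Step 5: move right → Xaaaa[q1]a  (head at position 5)
Step 6: move right → Xaaaaa[q1]□  (head at position 6)
Step 7: move right → Xaaaaa#[q2]□  (head at position 7)

After 7 steps, the head is at position 7.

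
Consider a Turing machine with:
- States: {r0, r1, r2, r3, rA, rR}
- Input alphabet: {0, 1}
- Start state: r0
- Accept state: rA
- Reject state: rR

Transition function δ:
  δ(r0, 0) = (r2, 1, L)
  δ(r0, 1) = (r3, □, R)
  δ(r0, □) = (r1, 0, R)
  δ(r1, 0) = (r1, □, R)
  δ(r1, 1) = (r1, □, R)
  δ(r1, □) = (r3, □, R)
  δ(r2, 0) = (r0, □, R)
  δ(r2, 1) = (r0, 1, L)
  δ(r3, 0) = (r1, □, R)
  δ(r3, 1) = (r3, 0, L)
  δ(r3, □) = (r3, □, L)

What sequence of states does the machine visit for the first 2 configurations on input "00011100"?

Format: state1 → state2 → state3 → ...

Execution trace:
Initial: [r0]00011100
Step 1: δ(r0, 0) = (r2, 1, L) → [r2]□10011100

No transition is defined for δ(r2, □). By convention the machine halts and rejects.

State sequence: r0 → r2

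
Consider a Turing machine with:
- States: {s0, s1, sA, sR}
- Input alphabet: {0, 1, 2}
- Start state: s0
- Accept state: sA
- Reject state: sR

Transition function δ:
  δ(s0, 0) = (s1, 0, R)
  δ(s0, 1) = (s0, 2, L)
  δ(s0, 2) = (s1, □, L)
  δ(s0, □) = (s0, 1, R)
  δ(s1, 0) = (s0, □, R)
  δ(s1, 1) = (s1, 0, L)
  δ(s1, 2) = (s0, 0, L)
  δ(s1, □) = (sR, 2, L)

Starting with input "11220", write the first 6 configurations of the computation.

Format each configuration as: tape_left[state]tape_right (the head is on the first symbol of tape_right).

Transitions applied:
Step 1: δ(s0, 1) = (s0, 2, L)
Step 2: δ(s0, □) = (s0, 1, R)
Step 3: δ(s0, 2) = (s1, □, L)
Step 4: δ(s1, 1) = (s1, 0, L)
Step 5: δ(s1, □) = (sR, 2, L)

The first 6 configurations are:
[s0]11220 ⊢ [s0]□21220 ⊢ 1[s0]21220 ⊢ [s1]1□1220 ⊢ [s1]□0□1220 ⊢ [sR]□20□1220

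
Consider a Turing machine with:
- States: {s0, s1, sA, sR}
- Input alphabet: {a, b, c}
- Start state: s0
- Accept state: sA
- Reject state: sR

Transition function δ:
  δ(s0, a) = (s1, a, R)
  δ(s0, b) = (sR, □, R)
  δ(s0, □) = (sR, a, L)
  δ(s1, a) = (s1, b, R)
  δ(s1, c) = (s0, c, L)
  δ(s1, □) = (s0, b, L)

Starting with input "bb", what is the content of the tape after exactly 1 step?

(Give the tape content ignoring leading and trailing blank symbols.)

Execution trace:
Initial: [s0]bb
Step 1: δ(s0, b) = (sR, □, R) → □[sR]b

The machine reaches the reject state sR and halts.

After 1 step, the tape (ignoring leading/trailing blanks) is: b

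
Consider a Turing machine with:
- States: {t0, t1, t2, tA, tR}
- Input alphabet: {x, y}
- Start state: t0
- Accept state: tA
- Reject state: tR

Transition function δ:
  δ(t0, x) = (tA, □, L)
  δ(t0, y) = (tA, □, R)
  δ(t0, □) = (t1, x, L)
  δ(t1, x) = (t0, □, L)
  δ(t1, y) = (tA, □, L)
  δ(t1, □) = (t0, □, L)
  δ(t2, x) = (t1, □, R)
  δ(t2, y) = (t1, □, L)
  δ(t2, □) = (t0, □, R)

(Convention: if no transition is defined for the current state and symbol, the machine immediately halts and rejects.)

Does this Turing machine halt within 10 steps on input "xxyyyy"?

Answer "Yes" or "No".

Execution trace:
Initial: [t0]xxyyyy
Step 1: δ(t0, x) = (tA, □, L) → [tA]□□xyyyy

The machine reaches the accept state tA and halts.
The machine halted after 1 step (within the 10-step bound).

Answer: Yes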